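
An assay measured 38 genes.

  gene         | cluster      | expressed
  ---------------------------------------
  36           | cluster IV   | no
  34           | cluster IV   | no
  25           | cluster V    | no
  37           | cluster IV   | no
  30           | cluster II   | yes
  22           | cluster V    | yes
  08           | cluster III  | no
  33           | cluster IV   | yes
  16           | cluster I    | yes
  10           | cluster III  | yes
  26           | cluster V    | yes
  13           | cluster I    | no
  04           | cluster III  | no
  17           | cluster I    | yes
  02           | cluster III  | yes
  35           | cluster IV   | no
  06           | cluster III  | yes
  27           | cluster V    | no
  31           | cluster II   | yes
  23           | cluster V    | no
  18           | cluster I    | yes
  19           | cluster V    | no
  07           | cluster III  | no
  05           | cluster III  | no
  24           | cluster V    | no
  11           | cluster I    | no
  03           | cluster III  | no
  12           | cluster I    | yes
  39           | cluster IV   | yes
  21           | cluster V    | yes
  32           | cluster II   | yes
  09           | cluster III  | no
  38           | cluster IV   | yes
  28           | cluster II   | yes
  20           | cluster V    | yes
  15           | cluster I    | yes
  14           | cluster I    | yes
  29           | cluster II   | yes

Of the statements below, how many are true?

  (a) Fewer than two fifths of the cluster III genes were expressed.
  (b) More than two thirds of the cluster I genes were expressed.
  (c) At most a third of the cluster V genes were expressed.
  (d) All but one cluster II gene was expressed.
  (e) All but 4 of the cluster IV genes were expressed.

(a) cluster III: |A| = 9, |A ∩ B| = 3; needs |A ∩ B| / |A| < 2/5 — true.
(b) cluster I: |A| = 8, |A ∩ B| = 6; needs |A ∩ B| / |A| > 2/3 — true.
(c) cluster V: |A| = 9, |A ∩ B| = 4; needs |A ∩ B| / |A| ≤ 1/3 — false.
(d) cluster II: |A| = 5, |A ∩ B| = 5; needs |A ∖ B| = 1 — false.
(e) cluster IV: |A| = 7, |A ∩ B| = 3; needs |A ∖ B| = 4 — true.

3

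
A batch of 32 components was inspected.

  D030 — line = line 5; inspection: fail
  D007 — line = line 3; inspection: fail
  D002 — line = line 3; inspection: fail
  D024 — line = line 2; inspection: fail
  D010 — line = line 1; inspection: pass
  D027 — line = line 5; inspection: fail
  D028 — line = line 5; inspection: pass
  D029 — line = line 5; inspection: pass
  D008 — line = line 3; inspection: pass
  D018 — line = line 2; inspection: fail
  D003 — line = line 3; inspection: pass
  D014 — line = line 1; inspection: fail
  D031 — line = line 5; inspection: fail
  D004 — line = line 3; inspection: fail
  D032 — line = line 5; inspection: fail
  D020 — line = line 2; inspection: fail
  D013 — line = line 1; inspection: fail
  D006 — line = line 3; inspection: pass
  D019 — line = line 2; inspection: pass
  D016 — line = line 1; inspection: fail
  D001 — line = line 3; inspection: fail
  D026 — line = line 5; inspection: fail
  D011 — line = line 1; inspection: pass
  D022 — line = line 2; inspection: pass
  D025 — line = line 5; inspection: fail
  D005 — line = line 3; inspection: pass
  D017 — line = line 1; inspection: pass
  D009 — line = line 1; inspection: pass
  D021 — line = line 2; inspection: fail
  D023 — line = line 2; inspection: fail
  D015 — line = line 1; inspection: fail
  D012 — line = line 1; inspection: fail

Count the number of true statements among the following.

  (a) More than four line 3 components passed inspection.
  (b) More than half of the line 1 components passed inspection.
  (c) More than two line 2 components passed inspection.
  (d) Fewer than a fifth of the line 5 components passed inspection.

0

(a) line 3: |A| = 8, |A ∩ B| = 4; needs |A ∩ B| > 4 — false.
(b) line 1: |A| = 9, |A ∩ B| = 4; needs |A ∩ B| > |A ∖ B| — false.
(c) line 2: |A| = 7, |A ∩ B| = 2; needs |A ∩ B| > 2 — false.
(d) line 5: |A| = 8, |A ∩ B| = 2; needs |A ∩ B| / |A| < 1/5 — false.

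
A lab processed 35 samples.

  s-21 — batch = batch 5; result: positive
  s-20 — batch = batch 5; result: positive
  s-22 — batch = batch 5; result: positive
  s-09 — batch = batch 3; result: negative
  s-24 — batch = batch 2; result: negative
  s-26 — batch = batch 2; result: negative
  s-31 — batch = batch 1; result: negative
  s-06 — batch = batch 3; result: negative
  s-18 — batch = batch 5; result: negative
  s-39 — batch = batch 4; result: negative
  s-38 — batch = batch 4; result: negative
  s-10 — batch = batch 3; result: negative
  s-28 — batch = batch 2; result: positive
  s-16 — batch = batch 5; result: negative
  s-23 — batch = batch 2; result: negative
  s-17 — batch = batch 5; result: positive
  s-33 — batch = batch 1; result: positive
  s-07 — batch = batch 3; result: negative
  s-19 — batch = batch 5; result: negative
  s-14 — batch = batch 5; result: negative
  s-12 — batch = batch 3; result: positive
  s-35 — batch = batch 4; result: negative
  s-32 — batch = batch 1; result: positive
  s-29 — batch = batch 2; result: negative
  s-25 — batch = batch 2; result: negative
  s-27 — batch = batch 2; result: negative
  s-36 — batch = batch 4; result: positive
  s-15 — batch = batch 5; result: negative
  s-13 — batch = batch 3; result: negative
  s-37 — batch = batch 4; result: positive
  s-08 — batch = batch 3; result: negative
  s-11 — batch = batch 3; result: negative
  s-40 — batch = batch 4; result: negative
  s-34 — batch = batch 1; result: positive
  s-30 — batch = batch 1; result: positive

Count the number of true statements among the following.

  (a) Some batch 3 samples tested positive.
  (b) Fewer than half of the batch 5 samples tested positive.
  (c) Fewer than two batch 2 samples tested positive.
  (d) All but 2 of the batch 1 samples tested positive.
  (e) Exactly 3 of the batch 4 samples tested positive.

3

(a) batch 3: |A| = 8, |A ∩ B| = 1; needs A ∩ B ≠ ∅ (|A ∩ B| ≥ 1) — true.
(b) batch 5: |A| = 9, |A ∩ B| = 4; needs |A ∩ B| < |A ∖ B| — true.
(c) batch 2: |A| = 7, |A ∩ B| = 1; needs |A ∩ B| < 2 — true.
(d) batch 1: |A| = 5, |A ∩ B| = 4; needs |A ∖ B| = 2 — false.
(e) batch 4: |A| = 6, |A ∩ B| = 2; needs |A ∩ B| = 3 — false.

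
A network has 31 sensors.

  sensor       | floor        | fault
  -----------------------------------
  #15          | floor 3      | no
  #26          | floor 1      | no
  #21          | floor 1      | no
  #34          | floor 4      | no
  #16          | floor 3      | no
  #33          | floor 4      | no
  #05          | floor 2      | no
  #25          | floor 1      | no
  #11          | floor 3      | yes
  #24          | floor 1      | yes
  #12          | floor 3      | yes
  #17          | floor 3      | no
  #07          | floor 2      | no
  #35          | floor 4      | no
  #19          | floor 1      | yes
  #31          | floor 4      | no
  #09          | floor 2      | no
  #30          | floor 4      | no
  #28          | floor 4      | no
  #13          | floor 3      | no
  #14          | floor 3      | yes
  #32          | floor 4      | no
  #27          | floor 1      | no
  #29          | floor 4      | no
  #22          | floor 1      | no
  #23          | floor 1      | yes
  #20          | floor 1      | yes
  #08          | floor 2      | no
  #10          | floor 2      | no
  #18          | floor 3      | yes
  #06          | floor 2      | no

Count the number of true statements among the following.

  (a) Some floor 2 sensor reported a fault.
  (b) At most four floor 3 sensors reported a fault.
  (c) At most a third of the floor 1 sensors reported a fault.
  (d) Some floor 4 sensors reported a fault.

(a) floor 2: |A| = 6, |A ∩ B| = 0; needs A ∩ B ≠ ∅ (|A ∩ B| ≥ 1) — false.
(b) floor 3: |A| = 8, |A ∩ B| = 4; needs |A ∩ B| ≤ 4 — true.
(c) floor 1: |A| = 9, |A ∩ B| = 4; needs |A ∩ B| / |A| ≤ 1/3 — false.
(d) floor 4: |A| = 8, |A ∩ B| = 0; needs A ∩ B ≠ ∅ (|A ∩ B| ≥ 1) — false.

1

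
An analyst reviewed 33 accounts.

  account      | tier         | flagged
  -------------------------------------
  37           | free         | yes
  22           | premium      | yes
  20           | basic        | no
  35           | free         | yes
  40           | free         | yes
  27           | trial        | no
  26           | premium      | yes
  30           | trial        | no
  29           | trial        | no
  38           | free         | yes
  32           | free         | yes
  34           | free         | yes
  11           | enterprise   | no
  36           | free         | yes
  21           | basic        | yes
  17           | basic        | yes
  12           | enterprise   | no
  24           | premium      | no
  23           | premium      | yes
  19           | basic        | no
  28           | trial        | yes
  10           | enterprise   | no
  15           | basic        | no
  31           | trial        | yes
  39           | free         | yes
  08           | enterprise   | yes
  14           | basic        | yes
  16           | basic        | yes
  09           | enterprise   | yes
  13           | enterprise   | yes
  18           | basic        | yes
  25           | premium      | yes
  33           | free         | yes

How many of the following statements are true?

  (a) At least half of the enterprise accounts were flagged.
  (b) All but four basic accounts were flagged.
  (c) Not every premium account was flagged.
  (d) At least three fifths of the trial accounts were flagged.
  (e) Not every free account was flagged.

(a) enterprise: |A| = 6, |A ∩ B| = 3; needs |A ∩ B| ≥ |A ∖ B| — true.
(b) basic: |A| = 8, |A ∩ B| = 5; needs |A ∖ B| = 4 — false.
(c) premium: |A| = 5, |A ∩ B| = 4; needs A ⊄ B (|A ∖ B| ≥ 1) — true.
(d) trial: |A| = 5, |A ∩ B| = 2; needs |A ∩ B| / |A| ≥ 3/5 — false.
(e) free: |A| = 9, |A ∩ B| = 9; needs A ⊄ B (|A ∖ B| ≥ 1) — false.

2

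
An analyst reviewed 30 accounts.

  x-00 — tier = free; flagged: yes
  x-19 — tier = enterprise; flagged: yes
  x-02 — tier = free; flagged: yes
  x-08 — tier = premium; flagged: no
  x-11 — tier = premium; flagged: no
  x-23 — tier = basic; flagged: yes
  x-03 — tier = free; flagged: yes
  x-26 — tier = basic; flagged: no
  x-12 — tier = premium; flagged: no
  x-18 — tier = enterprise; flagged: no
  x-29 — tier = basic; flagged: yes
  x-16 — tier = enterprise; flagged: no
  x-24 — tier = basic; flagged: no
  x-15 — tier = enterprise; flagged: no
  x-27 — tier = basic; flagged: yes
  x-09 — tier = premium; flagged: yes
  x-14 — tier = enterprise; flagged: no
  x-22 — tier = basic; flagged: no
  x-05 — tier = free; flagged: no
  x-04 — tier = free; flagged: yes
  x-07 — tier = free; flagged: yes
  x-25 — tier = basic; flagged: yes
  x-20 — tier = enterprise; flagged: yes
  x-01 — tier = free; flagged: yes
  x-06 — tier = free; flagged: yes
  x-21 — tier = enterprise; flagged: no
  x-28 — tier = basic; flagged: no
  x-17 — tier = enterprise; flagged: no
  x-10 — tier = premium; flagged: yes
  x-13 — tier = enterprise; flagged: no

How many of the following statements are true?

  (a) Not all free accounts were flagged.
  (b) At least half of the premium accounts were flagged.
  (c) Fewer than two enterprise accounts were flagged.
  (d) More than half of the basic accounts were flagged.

(a) free: |A| = 8, |A ∩ B| = 7; needs A ⊄ B (|A ∖ B| ≥ 1) — true.
(b) premium: |A| = 5, |A ∩ B| = 2; needs |A ∩ B| ≥ |A ∖ B| — false.
(c) enterprise: |A| = 9, |A ∩ B| = 2; needs |A ∩ B| < 2 — false.
(d) basic: |A| = 8, |A ∩ B| = 4; needs |A ∩ B| > |A ∖ B| — false.

1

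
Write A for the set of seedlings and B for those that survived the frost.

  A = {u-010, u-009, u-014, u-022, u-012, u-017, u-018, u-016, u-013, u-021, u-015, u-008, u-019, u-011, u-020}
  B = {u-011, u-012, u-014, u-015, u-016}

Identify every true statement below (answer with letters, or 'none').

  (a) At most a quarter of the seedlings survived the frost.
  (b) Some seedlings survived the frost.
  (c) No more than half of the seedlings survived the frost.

|A| = 15, |A ∩ B| = 5, |A ∖ B| = 10.
(a) |A ∩ B| / |A| ≤ 1/4: fails.
(b) A ∩ B ≠ ∅ (|A ∩ B| ≥ 1): holds.
(c) |A ∩ B| ≤ |A ∖ B|: holds.

(b), (c)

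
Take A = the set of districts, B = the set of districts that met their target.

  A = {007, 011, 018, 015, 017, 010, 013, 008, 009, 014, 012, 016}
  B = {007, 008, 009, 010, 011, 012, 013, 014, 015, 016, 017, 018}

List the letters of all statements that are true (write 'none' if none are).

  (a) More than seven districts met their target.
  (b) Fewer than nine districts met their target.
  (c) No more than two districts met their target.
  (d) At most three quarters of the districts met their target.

(a)

|A| = 12, |A ∩ B| = 12, |A ∖ B| = 0.
(a) |A ∩ B| > 7: holds.
(b) |A ∩ B| < 9: fails.
(c) |A ∩ B| ≤ 2: fails.
(d) |A ∩ B| / |A| ≤ 3/4: fails.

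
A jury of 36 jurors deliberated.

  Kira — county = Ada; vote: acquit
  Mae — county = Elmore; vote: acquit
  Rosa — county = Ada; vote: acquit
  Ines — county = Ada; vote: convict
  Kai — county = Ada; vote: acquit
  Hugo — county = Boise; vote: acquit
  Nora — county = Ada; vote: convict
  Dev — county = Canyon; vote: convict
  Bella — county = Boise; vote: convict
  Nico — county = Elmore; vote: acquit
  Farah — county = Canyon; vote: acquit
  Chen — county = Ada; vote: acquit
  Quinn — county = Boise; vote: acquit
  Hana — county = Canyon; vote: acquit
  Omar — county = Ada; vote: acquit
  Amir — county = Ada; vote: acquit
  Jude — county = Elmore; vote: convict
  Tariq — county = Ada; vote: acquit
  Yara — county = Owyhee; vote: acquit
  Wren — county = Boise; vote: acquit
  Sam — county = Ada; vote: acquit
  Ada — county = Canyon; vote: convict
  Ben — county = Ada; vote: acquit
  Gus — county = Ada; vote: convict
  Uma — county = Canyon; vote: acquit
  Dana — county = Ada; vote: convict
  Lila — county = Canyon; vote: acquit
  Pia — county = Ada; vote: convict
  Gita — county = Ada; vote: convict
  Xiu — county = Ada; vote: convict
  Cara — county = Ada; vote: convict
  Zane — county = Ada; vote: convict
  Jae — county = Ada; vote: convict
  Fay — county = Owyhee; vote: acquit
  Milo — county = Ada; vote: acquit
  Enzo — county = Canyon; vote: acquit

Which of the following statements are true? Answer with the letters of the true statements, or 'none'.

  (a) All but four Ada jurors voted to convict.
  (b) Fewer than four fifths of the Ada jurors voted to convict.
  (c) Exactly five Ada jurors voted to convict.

|A| = 20, |A ∩ B| = 10, |A ∖ B| = 10.
(a) |A ∖ B| = 4: fails.
(b) |A ∩ B| / |A| < 4/5: holds.
(c) |A ∩ B| = 5: fails.

(b)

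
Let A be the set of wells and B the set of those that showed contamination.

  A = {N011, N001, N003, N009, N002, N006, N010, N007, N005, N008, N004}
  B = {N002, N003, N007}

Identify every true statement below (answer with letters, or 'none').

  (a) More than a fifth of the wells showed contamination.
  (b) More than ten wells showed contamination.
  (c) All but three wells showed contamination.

(a)

|A| = 11, |A ∩ B| = 3, |A ∖ B| = 8.
(a) |A ∩ B| / |A| > 1/5: holds.
(b) |A ∩ B| > 10: fails.
(c) |A ∖ B| = 3: fails.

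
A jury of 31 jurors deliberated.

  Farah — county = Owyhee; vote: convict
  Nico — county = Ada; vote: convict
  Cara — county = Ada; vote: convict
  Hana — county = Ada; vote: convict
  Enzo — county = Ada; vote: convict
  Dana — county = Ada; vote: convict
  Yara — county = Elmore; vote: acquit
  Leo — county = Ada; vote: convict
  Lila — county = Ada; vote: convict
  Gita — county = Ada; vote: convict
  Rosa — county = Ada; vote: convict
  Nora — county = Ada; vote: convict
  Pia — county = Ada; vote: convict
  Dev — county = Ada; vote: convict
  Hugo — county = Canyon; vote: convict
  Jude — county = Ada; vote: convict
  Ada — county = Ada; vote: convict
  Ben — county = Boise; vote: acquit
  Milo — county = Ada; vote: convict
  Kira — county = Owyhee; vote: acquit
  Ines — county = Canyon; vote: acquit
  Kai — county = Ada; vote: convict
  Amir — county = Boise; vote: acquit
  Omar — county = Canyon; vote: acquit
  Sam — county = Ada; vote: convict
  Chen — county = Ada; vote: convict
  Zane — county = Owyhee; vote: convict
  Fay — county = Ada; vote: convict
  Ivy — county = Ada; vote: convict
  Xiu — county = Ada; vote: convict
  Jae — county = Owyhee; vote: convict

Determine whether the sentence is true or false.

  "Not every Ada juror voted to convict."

False

'Not every Ada juror voted to convict' holds iff A ⊄ B (|A ∖ B| ≥ 1).
|A| = 21, |A ∩ B| = 21, |A ∖ B| = 0.
So the statement is false.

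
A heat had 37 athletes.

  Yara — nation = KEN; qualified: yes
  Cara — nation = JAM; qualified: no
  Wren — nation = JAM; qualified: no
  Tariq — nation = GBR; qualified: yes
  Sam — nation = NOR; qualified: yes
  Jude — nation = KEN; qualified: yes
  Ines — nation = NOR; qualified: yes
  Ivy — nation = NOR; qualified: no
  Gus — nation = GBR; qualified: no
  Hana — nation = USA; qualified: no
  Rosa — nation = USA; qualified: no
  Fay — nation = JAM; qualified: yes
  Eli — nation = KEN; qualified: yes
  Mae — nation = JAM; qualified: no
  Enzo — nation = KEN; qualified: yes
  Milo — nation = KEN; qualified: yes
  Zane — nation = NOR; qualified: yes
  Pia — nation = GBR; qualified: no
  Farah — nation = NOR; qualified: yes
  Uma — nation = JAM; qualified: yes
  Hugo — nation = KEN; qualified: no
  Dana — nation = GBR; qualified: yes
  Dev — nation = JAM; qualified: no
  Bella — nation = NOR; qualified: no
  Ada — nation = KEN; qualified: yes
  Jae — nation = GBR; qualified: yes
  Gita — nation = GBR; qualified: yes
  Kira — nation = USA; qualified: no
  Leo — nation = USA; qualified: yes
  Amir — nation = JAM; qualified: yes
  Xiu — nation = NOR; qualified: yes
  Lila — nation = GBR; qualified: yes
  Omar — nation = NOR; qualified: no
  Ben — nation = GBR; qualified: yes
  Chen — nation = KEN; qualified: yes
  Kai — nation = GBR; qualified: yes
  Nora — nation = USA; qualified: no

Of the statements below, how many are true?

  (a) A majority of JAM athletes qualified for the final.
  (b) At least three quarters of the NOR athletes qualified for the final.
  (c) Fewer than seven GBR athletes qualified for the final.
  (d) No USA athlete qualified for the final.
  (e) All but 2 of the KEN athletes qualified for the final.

(a) JAM: |A| = 7, |A ∩ B| = 3; needs |A ∩ B| > |A ∖ B| — false.
(b) NOR: |A| = 8, |A ∩ B| = 5; needs |A ∩ B| / |A| ≥ 3/4 — false.
(c) GBR: |A| = 9, |A ∩ B| = 7; needs |A ∩ B| < 7 — false.
(d) USA: |A| = 5, |A ∩ B| = 1; needs A ∩ B = ∅ (|A ∩ B| = 0) — false.
(e) KEN: |A| = 8, |A ∩ B| = 7; needs |A ∖ B| = 2 — false.

0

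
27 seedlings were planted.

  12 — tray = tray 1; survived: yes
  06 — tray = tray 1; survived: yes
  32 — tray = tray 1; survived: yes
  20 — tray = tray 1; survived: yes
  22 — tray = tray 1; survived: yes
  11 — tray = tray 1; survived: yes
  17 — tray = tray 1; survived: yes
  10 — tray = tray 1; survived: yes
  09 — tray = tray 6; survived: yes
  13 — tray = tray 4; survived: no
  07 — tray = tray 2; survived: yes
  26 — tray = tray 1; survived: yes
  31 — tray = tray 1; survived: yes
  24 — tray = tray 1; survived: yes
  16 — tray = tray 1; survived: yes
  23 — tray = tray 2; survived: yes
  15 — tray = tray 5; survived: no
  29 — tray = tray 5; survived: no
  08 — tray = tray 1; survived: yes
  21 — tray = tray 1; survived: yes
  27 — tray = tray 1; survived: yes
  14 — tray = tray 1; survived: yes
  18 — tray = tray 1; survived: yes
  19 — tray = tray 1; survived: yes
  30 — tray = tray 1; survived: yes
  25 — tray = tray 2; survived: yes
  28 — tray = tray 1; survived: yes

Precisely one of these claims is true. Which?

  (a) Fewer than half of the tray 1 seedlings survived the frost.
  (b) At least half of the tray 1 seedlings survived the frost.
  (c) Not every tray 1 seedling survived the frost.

|A| = 20, |A ∩ B| = 20, |A ∖ B| = 0.
(a) requires |A ∩ B| < |A ∖ B|: false.
(b) requires |A ∩ B| ≥ |A ∖ B|: true.
(c) requires A ⊄ B (|A ∖ B| ≥ 1): false.

(b)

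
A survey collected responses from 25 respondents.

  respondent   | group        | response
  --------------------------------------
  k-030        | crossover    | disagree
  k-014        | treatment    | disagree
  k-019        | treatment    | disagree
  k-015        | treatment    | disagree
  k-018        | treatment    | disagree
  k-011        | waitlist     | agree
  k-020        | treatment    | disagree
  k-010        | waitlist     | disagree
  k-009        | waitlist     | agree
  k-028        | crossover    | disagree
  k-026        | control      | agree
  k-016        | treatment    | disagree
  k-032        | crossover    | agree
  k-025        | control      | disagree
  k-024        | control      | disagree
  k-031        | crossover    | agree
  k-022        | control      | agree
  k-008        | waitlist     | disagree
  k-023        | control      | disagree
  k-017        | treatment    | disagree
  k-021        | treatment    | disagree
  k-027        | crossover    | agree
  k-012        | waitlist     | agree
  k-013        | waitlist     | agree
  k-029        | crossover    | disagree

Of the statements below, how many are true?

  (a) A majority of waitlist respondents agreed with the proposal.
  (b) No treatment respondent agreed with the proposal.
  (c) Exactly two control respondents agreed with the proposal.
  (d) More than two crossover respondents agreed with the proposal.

4

(a) waitlist: |A| = 6, |A ∩ B| = 4; needs |A ∩ B| > |A ∖ B| — true.
(b) treatment: |A| = 8, |A ∩ B| = 0; needs A ∩ B = ∅ (|A ∩ B| = 0) — true.
(c) control: |A| = 5, |A ∩ B| = 2; needs |A ∩ B| = 2 — true.
(d) crossover: |A| = 6, |A ∩ B| = 3; needs |A ∩ B| > 2 — true.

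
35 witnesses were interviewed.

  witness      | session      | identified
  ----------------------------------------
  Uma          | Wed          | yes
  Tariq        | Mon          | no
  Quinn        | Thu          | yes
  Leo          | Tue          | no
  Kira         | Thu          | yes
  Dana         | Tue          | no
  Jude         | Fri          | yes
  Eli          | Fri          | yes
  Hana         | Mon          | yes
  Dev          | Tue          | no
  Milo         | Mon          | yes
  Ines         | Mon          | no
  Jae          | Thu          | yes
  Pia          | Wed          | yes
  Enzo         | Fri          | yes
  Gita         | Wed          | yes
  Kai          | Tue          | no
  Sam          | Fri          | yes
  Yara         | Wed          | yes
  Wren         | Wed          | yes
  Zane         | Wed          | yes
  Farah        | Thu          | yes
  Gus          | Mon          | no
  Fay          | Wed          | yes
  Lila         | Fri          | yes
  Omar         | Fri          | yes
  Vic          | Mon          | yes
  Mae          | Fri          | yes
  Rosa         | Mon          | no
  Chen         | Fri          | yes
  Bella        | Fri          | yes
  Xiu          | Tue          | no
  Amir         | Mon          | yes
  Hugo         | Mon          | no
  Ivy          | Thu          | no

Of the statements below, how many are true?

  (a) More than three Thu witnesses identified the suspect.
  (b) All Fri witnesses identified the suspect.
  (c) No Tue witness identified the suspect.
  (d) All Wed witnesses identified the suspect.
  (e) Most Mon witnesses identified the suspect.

(a) Thu: |A| = 5, |A ∩ B| = 4; needs |A ∩ B| > 3 — true.
(b) Fri: |A| = 9, |A ∩ B| = 9; needs A ⊆ B, i.e. every element of A is in B (|A ∖ B| = 0) — true.
(c) Tue: |A| = 5, |A ∩ B| = 0; needs A ∩ B = ∅ (|A ∩ B| = 0) — true.
(d) Wed: |A| = 7, |A ∩ B| = 7; needs A ⊆ B, i.e. every element of A is in B (|A ∖ B| = 0) — true.
(e) Mon: |A| = 9, |A ∩ B| = 4; needs |A ∩ B| > |A ∖ B| — false.

4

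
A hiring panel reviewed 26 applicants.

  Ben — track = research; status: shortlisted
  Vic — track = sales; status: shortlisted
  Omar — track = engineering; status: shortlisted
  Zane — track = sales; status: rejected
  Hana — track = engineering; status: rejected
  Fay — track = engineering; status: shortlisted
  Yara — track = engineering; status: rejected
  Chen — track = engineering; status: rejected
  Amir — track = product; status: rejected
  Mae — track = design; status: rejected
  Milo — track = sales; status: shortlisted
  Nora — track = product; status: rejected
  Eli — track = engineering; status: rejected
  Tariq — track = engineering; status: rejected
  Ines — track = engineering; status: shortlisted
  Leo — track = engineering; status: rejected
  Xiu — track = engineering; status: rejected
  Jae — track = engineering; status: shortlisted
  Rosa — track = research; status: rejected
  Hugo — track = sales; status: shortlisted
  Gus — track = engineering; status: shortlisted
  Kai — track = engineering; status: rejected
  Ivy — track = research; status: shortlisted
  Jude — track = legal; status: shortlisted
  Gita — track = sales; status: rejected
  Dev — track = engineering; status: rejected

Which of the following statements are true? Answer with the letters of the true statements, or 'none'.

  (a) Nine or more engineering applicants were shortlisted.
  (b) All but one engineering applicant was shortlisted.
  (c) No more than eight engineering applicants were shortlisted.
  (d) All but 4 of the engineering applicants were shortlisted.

|A| = 14, |A ∩ B| = 5, |A ∖ B| = 9.
(a) |A ∩ B| ≥ 9: fails.
(b) |A ∖ B| = 1: fails.
(c) |A ∩ B| ≤ 8: holds.
(d) |A ∖ B| = 4: fails.

(c)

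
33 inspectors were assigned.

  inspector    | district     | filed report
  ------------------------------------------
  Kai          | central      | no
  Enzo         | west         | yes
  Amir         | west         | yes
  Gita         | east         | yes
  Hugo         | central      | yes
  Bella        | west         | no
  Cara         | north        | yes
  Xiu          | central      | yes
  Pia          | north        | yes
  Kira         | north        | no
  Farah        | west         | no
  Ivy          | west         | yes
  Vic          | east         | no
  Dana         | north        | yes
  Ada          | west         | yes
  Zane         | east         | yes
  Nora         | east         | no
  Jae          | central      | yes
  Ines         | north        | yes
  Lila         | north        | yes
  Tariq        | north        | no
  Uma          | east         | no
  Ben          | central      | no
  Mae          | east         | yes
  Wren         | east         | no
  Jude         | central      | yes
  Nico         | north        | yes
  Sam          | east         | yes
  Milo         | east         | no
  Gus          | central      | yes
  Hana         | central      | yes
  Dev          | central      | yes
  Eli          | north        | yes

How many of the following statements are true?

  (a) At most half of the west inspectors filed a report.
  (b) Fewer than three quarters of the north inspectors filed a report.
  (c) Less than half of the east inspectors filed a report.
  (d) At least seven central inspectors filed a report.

2

(a) west: |A| = 6, |A ∩ B| = 4; needs |A ∩ B| ≤ |A ∖ B| — false.
(b) north: |A| = 9, |A ∩ B| = 7; needs |A ∩ B| / |A| < 3/4 — false.
(c) east: |A| = 9, |A ∩ B| = 4; needs |A ∩ B| < |A ∖ B| — true.
(d) central: |A| = 9, |A ∩ B| = 7; needs |A ∩ B| ≥ 7 — true.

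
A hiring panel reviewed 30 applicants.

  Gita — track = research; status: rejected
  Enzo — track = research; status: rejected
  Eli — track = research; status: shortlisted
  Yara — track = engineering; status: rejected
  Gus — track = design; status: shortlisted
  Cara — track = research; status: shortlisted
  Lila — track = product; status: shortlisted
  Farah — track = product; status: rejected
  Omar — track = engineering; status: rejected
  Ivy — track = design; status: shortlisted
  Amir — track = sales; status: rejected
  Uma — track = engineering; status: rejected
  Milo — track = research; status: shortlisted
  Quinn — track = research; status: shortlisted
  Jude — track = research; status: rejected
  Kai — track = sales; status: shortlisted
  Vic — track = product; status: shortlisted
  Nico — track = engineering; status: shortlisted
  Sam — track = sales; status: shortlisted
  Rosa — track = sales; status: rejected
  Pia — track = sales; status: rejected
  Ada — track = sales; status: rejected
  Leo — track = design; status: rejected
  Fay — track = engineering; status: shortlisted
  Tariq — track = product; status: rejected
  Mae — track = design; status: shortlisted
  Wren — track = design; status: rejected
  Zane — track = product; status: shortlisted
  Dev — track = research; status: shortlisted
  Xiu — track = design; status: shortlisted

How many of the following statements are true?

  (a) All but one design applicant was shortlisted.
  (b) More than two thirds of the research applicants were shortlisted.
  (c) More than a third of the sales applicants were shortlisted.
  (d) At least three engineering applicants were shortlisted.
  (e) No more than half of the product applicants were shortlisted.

0

(a) design: |A| = 6, |A ∩ B| = 4; needs |A ∖ B| = 1 — false.
(b) research: |A| = 8, |A ∩ B| = 5; needs |A ∩ B| / |A| > 2/3 — false.
(c) sales: |A| = 6, |A ∩ B| = 2; needs |A ∩ B| / |A| > 1/3 — false.
(d) engineering: |A| = 5, |A ∩ B| = 2; needs |A ∩ B| ≥ 3 — false.
(e) product: |A| = 5, |A ∩ B| = 3; needs |A ∩ B| ≤ |A ∖ B| — false.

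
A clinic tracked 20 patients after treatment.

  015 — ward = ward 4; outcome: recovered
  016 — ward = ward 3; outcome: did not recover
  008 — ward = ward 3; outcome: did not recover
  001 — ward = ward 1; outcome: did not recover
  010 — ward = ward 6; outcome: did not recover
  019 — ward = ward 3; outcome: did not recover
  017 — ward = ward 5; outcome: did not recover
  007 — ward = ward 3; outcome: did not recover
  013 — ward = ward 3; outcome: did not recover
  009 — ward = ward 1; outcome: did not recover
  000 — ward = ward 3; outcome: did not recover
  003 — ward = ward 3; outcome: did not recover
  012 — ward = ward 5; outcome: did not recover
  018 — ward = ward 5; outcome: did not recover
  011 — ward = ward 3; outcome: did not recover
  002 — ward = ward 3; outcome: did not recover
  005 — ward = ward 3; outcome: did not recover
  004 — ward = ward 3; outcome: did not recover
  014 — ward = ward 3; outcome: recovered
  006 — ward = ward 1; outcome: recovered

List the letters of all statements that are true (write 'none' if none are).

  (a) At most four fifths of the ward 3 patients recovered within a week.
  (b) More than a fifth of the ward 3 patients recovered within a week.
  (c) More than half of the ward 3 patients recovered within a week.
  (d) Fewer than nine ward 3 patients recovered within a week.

(a), (d)

|A| = 12, |A ∩ B| = 1, |A ∖ B| = 11.
(a) |A ∩ B| / |A| ≤ 4/5: holds.
(b) |A ∩ B| / |A| > 1/5: fails.
(c) |A ∩ B| > |A ∖ B|: fails.
(d) |A ∩ B| < 9: holds.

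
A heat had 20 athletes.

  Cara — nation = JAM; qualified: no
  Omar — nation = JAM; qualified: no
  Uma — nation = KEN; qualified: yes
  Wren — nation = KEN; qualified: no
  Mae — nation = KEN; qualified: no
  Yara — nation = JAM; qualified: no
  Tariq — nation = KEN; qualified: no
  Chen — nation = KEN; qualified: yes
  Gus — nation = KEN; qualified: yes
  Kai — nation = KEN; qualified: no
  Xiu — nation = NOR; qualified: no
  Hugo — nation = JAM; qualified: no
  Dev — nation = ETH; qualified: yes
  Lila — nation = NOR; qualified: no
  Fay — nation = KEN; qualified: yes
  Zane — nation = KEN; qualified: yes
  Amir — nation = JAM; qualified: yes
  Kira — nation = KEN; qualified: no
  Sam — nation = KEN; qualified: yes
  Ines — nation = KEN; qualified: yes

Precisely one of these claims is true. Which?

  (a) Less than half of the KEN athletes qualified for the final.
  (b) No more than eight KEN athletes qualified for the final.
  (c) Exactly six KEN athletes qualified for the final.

(b)

|A| = 12, |A ∩ B| = 7, |A ∖ B| = 5.
(a) requires |A ∩ B| < |A ∖ B|: false.
(b) requires |A ∩ B| ≤ 8: true.
(c) requires |A ∩ B| = 6: false.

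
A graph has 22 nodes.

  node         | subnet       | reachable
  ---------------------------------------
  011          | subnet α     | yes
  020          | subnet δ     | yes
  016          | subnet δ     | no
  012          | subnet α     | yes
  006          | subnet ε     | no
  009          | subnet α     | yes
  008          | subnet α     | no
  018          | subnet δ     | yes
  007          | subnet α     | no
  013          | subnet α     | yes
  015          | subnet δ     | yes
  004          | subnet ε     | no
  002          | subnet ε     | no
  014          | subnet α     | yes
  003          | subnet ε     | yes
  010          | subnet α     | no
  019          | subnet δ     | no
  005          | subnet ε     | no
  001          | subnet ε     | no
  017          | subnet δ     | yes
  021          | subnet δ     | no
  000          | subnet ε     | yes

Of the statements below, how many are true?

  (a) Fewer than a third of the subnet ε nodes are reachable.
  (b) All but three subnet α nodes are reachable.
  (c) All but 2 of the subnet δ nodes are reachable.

(a) subnet ε: |A| = 7, |A ∩ B| = 2; needs |A ∩ B| / |A| < 1/3 — true.
(b) subnet α: |A| = 8, |A ∩ B| = 5; needs |A ∖ B| = 3 — true.
(c) subnet δ: |A| = 7, |A ∩ B| = 4; needs |A ∖ B| = 2 — false.

2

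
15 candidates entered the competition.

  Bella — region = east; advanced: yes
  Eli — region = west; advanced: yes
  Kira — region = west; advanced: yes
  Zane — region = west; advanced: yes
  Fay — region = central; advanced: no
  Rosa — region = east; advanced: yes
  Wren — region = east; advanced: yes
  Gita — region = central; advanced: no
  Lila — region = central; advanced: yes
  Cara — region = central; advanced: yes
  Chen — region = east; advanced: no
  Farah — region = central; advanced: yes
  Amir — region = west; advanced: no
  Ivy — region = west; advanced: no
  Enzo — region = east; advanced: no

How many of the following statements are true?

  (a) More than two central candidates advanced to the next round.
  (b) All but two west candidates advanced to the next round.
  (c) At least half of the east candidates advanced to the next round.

3

(a) central: |A| = 5, |A ∩ B| = 3; needs |A ∩ B| > 2 — true.
(b) west: |A| = 5, |A ∩ B| = 3; needs |A ∖ B| = 2 — true.
(c) east: |A| = 5, |A ∩ B| = 3; needs |A ∩ B| ≥ |A ∖ B| — true.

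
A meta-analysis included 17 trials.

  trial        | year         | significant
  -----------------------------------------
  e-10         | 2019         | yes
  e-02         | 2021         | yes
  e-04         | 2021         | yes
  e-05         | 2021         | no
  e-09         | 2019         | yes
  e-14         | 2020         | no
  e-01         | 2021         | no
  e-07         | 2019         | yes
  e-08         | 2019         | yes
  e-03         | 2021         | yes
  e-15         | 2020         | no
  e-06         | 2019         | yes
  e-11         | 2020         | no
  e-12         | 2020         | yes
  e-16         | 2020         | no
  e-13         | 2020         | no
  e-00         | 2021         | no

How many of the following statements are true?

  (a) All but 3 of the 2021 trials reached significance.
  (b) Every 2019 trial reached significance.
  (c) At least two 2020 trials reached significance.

(a) 2021: |A| = 6, |A ∩ B| = 3; needs |A ∖ B| = 3 — true.
(b) 2019: |A| = 5, |A ∩ B| = 5; needs A ⊆ B, i.e. every element of A is in B (|A ∖ B| = 0) — true.
(c) 2020: |A| = 6, |A ∩ B| = 1; needs |A ∩ B| ≥ 2 — false.

2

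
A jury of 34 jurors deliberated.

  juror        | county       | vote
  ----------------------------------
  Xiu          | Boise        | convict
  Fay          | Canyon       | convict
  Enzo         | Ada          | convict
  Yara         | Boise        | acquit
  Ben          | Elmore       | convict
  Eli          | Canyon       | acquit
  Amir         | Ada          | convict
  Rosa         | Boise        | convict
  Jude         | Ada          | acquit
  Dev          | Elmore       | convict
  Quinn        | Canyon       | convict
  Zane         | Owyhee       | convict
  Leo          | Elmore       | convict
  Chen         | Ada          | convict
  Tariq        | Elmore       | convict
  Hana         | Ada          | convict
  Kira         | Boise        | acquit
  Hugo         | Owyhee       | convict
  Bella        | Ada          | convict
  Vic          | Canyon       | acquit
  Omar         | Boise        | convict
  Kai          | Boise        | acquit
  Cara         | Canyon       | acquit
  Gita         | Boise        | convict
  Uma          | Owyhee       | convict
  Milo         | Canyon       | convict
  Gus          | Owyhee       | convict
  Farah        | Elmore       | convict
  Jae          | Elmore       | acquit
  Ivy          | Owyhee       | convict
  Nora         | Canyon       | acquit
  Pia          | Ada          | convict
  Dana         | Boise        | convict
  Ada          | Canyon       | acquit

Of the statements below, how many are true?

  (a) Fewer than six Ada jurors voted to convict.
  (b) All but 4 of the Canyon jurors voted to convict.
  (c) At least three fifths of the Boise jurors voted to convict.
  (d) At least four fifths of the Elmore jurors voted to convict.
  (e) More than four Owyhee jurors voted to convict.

3

(a) Ada: |A| = 7, |A ∩ B| = 6; needs |A ∩ B| < 6 — false.
(b) Canyon: |A| = 8, |A ∩ B| = 3; needs |A ∖ B| = 4 — false.
(c) Boise: |A| = 8, |A ∩ B| = 5; needs |A ∩ B| / |A| ≥ 3/5 — true.
(d) Elmore: |A| = 6, |A ∩ B| = 5; needs |A ∩ B| / |A| ≥ 4/5 — true.
(e) Owyhee: |A| = 5, |A ∩ B| = 5; needs |A ∩ B| > 4 — true.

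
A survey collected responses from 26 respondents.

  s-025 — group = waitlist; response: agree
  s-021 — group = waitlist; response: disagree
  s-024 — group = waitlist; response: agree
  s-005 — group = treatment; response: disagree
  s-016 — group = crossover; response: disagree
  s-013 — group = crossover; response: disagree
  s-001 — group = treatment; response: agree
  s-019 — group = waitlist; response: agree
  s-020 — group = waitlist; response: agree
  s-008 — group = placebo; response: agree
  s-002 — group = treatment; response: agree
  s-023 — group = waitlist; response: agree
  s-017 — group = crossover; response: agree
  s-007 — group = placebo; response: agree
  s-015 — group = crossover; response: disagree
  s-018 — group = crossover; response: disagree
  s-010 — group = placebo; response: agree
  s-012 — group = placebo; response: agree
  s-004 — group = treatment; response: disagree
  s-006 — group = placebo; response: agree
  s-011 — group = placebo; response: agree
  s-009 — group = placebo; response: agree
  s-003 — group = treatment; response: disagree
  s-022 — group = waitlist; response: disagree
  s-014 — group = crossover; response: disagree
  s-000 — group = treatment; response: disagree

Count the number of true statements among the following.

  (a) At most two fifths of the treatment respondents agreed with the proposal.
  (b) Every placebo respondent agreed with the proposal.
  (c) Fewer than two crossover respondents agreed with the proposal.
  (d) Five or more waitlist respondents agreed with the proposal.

4

(a) treatment: |A| = 6, |A ∩ B| = 2; needs |A ∩ B| / |A| ≤ 2/5 — true.
(b) placebo: |A| = 7, |A ∩ B| = 7; needs A ⊆ B, i.e. every element of A is in B (|A ∖ B| = 0) — true.
(c) crossover: |A| = 6, |A ∩ B| = 1; needs |A ∩ B| < 2 — true.
(d) waitlist: |A| = 7, |A ∩ B| = 5; needs |A ∩ B| ≥ 5 — true.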